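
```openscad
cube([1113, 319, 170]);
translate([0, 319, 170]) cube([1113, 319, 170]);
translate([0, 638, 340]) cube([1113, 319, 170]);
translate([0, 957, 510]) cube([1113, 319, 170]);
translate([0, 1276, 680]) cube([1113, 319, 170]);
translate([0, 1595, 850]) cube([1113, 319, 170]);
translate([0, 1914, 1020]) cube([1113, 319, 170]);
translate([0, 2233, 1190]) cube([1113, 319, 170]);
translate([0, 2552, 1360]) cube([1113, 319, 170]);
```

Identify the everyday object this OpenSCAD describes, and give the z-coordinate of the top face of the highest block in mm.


A staircase. The total rise is 1530 mm.

9 identical blocks, each offset up and back from the previous — a staircase. Each step is 170 mm tall and there are 9 of them, so the total rise is 9 × 170 = 1530 mm.


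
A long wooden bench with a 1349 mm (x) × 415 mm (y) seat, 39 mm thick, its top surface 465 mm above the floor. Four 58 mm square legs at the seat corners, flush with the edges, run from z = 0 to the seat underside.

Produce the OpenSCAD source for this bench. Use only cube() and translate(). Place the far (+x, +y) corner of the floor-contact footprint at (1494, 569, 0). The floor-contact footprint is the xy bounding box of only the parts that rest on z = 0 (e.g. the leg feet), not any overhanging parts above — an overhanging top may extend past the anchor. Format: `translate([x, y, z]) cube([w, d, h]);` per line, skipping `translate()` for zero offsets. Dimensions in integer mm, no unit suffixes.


// leg_h = 465 − 39 = 426
translate([145, 154, 426]) cube([1349, 415, 39]);
translate([145, 154, 0]) cube([58, 58, 426]);
translate([145, 511, 0]) cube([58, 58, 426]);
translate([1436, 154, 0]) cube([58, 58, 426]);
translate([1436, 511, 0]) cube([58, 58, 426]);


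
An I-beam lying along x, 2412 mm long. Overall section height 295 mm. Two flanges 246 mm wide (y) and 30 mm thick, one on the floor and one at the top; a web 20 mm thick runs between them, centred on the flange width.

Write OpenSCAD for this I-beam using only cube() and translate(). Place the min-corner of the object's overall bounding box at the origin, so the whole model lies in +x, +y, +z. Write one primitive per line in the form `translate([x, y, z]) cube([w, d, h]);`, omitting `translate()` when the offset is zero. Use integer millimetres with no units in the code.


cube([2412, 246, 30]);
translate([0, 113, 30]) cube([2412, 20, 235]);
translate([0, 0, 265]) cube([2412, 246, 30]);


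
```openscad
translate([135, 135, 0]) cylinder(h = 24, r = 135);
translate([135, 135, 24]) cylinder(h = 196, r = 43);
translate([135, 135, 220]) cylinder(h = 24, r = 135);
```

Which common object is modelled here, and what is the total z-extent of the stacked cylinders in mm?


A spool. The overall height is 244 mm.

Three coaxial cylinders, large–small–large — a spool. Two 24 mm flanges and a 196 mm core give 24 + 196 + 24 = 244 mm.


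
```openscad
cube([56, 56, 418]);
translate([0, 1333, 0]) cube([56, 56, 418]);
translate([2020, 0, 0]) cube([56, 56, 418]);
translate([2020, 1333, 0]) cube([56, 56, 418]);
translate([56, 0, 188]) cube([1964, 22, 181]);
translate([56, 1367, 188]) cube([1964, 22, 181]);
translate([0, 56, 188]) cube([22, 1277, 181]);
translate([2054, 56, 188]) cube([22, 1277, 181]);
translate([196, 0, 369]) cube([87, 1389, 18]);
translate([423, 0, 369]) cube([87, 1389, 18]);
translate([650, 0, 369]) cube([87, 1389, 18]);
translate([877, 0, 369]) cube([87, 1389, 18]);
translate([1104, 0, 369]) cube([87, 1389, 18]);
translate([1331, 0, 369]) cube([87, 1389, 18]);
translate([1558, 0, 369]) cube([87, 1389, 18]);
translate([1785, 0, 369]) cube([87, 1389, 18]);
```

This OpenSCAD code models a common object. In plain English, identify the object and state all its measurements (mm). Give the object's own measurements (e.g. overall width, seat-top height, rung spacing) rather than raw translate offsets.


A bed frame 2076 mm long (x) by 1389 mm wide (y). Four 56×56 mm corner posts, 418 mm tall, at the corners of the footprint. Four rails of 22 mm thickness and 181 mm height run between adjacent posts with their undersides at z = 188 mm, their outer faces flush with the outside of the frame (the two x-running rails run between the posts' inner faces; the two y-running rails run between the posts' inner faces). 8 slats, each 87 mm wide (x) and 18 mm thick, lie across the top of the two x-running rails, running the full 1389 mm width of the frame in y; along x they sit between the end posts with a 140 mm gap after the −x posts and between neighbouring slats, leaving 148 mm before the +x posts.


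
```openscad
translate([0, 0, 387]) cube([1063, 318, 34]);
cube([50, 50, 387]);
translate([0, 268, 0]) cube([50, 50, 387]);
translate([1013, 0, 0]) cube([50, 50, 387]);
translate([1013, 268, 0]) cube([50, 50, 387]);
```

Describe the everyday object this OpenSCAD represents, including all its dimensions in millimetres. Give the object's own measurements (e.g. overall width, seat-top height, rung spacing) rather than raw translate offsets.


A long wooden bench with a 1063 mm (x) × 318 mm (y) seat, 34 mm thick, its top surface 421 mm above the floor. Four 50 mm square legs at the seat corners, flush with the edges, run from z = 0 to the seat underside.


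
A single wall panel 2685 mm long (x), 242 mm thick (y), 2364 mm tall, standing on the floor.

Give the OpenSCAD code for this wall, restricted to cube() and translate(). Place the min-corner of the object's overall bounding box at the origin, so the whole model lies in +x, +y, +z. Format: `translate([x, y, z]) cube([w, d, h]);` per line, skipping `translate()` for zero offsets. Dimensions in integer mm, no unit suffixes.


cube([2685, 242, 2364]);


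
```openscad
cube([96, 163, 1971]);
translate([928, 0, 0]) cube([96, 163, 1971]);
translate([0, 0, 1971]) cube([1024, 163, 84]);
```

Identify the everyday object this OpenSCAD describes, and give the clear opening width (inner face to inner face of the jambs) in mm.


A door frame. The clear opening width is 832 mm.

Two 1971 mm tall posts with a header on top — a door frame. The left jamb is 96 mm wide at x = 0; the right jamb starts at x = 928. The clear opening is 928 − 96 = 832 mm.


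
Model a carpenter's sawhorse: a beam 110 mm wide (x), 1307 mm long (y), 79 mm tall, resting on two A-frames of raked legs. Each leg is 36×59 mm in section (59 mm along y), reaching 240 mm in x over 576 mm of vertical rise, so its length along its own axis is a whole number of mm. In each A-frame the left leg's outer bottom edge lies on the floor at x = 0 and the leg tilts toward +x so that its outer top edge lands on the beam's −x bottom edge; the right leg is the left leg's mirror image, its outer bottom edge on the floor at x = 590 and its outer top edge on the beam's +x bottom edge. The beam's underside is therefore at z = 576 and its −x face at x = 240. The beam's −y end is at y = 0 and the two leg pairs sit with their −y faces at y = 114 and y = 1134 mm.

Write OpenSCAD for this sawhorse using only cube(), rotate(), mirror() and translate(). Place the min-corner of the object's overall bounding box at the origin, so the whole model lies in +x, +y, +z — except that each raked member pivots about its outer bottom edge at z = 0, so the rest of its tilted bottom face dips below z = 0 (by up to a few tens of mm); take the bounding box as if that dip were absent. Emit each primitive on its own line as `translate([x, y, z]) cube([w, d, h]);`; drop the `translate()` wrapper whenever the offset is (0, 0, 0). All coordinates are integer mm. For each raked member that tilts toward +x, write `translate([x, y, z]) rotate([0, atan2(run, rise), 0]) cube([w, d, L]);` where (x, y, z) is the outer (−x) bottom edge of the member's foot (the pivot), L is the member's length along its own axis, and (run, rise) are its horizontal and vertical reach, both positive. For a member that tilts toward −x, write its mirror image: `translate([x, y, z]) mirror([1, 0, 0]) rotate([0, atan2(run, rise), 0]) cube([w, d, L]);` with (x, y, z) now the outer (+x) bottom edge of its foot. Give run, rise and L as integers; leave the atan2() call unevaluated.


// leg length = √(240² + 576²) = 624
// right-leg outer foot x = 2·240 + 110 = 590
// beam min-corner = (240, 0, 576)
translate([240, 0, 576]) cube([110, 1307, 79]);
translate([0, 114, 0]) rotate([0, atan2(240, 576), 0]) cube([36, 59, 624]);
translate([590, 114, 0]) mirror([1, 0, 0]) rotate([0, atan2(240, 576), 0]) cube([36, 59, 624]);
translate([0, 1134, 0]) rotate([0, atan2(240, 576), 0]) cube([36, 59, 624]);
translate([590, 1134, 0]) mirror([1, 0, 0]) rotate([0, atan2(240, 576), 0]) cube([36, 59, 624]);


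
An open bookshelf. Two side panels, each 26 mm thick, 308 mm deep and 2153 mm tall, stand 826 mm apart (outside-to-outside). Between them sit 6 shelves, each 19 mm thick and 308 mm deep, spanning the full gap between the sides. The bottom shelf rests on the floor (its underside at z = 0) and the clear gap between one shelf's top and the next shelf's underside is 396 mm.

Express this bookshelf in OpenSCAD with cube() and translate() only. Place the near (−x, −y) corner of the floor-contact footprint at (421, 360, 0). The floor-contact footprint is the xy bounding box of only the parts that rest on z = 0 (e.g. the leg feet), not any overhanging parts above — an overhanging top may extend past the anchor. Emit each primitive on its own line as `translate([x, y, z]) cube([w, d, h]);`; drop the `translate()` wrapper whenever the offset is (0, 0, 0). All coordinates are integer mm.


translate([421, 360, 0]) cube([26, 308, 2153]);
translate([1221, 360, 0]) cube([26, 308, 2153]);
translate([447, 360, 0]) cube([774, 308, 19]);
translate([447, 360, 415]) cube([774, 308, 19]);
translate([447, 360, 830]) cube([774, 308, 19]);
translate([447, 360, 1245]) cube([774, 308, 19]);
translate([447, 360, 1660]) cube([774, 308, 19]);
translate([447, 360, 2075]) cube([774, 308, 19]);


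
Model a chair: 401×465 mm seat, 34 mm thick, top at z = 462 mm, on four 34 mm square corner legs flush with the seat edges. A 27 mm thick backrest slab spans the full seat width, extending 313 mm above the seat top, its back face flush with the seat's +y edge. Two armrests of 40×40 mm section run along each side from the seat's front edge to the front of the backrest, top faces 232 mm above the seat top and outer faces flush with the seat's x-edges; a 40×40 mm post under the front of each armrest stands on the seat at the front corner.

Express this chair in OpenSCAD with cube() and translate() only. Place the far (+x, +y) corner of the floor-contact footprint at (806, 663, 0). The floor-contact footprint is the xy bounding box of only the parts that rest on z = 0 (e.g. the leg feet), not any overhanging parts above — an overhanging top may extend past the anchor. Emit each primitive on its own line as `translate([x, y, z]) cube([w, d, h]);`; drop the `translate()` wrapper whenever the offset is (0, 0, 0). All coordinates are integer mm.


// leg_h = 462 - 34 = 428
// arm post h = 232 - 40 = 192
translate([405, 198, 428]) cube([401, 465, 34]);
translate([405, 198, 0]) cube([34, 34, 428]);
translate([772, 198, 0]) cube([34, 34, 428]);
translate([405, 629, 0]) cube([34, 34, 428]);
translate([772, 629, 0]) cube([34, 34, 428]);
translate([405, 636, 462]) cube([401, 27, 313]);
translate([405, 198, 654]) cube([40, 438, 40]);
translate([766, 198, 654]) cube([40, 438, 40]);
translate([405, 198, 462]) cube([40, 40, 192]);
translate([766, 198, 462]) cube([40, 40, 192]);


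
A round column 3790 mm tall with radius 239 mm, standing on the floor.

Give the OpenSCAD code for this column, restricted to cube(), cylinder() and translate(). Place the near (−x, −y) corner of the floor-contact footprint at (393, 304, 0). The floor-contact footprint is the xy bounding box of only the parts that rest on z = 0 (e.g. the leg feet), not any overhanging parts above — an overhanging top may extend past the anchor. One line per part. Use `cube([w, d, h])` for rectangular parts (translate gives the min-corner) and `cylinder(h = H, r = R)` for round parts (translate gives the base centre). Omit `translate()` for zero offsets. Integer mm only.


translate([632, 543, 0]) cylinder(h = 3790, r = 239);


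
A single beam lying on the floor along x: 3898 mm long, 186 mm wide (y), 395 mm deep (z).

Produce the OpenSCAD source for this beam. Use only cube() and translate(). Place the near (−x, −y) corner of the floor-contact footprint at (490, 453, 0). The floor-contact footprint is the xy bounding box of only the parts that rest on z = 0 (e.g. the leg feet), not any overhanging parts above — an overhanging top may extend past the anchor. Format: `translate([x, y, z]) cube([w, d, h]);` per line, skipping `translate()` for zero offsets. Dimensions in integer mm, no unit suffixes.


translate([490, 453, 0]) cube([3898, 186, 395]);


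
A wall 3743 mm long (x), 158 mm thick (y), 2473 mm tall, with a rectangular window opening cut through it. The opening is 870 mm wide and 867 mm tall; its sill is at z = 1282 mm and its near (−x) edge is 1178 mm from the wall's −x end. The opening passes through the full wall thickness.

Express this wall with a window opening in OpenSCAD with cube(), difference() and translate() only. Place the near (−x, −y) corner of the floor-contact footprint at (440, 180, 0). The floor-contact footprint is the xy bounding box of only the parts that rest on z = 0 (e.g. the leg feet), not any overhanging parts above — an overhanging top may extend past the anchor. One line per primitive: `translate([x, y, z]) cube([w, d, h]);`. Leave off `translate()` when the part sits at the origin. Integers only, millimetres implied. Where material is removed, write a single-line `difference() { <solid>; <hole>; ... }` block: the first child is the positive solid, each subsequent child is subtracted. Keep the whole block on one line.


difference() { translate([440, 180, 0]) cube([3743, 158, 2473]); translate([1618, 180, 1282]) cube([870, 158, 867]); }


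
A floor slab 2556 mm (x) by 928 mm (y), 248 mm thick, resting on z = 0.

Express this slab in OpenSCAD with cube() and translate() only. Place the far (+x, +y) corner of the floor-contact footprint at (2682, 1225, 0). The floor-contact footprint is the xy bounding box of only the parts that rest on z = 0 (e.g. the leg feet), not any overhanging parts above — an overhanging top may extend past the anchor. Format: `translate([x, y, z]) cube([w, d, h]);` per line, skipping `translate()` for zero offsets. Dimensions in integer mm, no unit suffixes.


translate([126, 297, 0]) cube([2556, 928, 248]);


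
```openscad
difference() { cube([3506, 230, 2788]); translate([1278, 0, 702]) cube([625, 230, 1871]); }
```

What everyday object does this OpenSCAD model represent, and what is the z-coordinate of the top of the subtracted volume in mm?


A wall with a window opening. The window head height is 2573 mm.

A wall with a rectangular opening subtracted — a window. Sill at z = 702, opening 1871 mm tall, so the head is at 702 + 1871 = 2573 mm.


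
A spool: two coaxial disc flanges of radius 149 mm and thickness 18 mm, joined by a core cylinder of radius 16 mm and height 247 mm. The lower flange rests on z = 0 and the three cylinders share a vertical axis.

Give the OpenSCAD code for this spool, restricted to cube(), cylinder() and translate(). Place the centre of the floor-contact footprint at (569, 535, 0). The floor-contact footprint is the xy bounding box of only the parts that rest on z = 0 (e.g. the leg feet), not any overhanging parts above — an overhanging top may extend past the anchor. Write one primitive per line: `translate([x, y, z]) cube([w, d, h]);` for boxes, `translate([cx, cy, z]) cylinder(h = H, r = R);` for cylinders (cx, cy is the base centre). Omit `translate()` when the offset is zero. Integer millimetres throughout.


translate([569, 535, 0]) cylinder(h = 18, r = 149);
translate([569, 535, 18]) cylinder(h = 247, r = 16);
translate([569, 535, 265]) cylinder(h = 18, r = 149);


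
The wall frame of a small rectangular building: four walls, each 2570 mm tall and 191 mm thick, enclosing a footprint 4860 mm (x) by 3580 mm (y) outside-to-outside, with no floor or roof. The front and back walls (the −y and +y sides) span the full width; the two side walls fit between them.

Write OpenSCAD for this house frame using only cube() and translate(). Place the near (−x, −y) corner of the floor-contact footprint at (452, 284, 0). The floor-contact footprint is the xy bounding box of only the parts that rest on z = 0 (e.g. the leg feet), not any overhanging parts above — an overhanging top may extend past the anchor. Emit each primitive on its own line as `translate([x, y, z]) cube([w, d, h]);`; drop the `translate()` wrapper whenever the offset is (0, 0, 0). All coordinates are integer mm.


translate([452, 284, 0]) cube([4860, 191, 2570]);
translate([452, 3673, 0]) cube([4860, 191, 2570]);
translate([452, 475, 0]) cube([191, 3198, 2570]);
translate([5121, 475, 0]) cube([191, 3198, 2570]);


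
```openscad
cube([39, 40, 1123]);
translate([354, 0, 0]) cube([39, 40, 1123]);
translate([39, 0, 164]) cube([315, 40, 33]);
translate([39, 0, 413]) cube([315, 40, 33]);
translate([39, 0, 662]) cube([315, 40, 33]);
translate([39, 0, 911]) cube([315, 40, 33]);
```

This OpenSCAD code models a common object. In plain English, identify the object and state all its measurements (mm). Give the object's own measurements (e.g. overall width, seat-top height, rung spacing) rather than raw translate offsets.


A straight ladder. Two 39×40 mm vertical rails, 1123 mm tall, stand 393 mm apart (outside-to-outside) with their front faces coplanar on the −y side. 4 rungs, each 40 mm deep and 33 mm tall, span between the inner faces of the rails, front faces flush with the rails. The lowest rung's underside is at z = 164 mm and rungs are spaced 249 mm apart (underside to underside).


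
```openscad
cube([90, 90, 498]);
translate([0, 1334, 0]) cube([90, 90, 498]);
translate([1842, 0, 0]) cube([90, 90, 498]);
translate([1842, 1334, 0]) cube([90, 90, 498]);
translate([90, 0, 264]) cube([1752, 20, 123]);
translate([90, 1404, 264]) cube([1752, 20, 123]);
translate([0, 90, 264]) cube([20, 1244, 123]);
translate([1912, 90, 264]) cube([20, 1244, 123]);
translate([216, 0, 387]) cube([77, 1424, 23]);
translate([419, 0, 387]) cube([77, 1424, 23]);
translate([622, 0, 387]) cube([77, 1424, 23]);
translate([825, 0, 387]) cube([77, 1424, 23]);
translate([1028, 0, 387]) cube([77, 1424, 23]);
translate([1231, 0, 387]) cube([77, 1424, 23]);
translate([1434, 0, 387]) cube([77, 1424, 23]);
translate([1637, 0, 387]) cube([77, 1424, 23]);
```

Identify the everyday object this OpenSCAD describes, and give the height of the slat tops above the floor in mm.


A bed frame. The slat-top height is 410 mm.

Four posts, four rails, and a row of slats — a bed frame. Slats sit on the rails at z = 264 + 123 = 387; with slat thickness 23, the top is 410 mm.


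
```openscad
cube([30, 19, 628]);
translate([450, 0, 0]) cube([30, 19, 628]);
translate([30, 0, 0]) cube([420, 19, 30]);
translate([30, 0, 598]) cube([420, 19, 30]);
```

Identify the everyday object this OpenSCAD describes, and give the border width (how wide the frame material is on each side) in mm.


A picture frame. The border width is 30 mm.

Four thin pieces enclosing a rectangular opening — a picture frame. The two full-height stiles are 628 mm tall; the top rail sits at z = 598 and is 30 mm tall, so the border above the opening is 628 − 598 = 30 mm, matching the stile x-width.


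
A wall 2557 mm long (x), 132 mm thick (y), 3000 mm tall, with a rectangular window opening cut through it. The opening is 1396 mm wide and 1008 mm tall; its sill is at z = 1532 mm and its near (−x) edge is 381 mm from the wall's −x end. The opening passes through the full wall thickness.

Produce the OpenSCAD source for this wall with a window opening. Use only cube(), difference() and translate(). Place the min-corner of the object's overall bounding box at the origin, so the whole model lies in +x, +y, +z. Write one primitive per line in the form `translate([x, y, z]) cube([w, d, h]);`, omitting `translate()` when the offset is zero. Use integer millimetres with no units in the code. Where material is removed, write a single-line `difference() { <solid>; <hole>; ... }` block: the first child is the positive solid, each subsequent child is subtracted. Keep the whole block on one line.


difference() { cube([2557, 132, 3000]); translate([381, 0, 1532]) cube([1396, 132, 1008]); }


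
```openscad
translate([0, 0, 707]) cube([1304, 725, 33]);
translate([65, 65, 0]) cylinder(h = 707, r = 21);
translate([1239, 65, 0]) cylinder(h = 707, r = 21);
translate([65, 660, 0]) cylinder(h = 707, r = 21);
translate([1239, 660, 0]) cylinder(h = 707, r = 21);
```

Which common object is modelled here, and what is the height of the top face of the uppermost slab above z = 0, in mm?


A table. The table height is 740 mm.

A 1304×725×33 slab sits at z = 707 on four Ø42 mm round legs — a table. The top surface is at 707 + 33 = 740 mm.


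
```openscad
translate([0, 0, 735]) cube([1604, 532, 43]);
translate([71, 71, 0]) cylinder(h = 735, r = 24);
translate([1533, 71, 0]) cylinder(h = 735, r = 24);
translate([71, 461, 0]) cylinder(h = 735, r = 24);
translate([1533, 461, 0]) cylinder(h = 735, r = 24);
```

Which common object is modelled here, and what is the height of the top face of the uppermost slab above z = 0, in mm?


A table. The table height is 778 mm.

A 1604×532×43 slab sits at z = 735 on four Ø48 mm round legs — a table. The top surface is at 735 + 43 = 778 mm.


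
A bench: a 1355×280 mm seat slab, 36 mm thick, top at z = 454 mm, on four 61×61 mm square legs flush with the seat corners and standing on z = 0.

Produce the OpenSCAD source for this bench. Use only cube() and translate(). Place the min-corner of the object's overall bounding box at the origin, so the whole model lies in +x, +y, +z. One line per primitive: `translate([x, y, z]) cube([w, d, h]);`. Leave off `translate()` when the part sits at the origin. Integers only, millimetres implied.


translate([0, 0, 418]) cube([1355, 280, 36]);
cube([61, 61, 418]);
translate([0, 219, 0]) cube([61, 61, 418]);
translate([1294, 0, 0]) cube([61, 61, 418]);
translate([1294, 219, 0]) cube([61, 61, 418]);


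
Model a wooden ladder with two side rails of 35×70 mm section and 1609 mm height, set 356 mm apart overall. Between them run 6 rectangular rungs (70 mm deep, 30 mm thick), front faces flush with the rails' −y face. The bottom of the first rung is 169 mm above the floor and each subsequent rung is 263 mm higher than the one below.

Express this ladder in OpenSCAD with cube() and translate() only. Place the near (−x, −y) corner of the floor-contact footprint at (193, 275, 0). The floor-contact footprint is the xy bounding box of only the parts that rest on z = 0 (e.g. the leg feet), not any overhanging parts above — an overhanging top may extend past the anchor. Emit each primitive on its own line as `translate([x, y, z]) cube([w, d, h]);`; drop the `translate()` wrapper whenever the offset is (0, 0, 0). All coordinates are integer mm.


translate([193, 275, 0]) cube([35, 70, 1609]);
translate([514, 275, 0]) cube([35, 70, 1609]);
translate([228, 275, 169]) cube([286, 70, 30]);
translate([228, 275, 432]) cube([286, 70, 30]);
translate([228, 275, 695]) cube([286, 70, 30]);
translate([228, 275, 958]) cube([286, 70, 30]);
translate([228, 275, 1221]) cube([286, 70, 30]);
translate([228, 275, 1484]) cube([286, 70, 30]);


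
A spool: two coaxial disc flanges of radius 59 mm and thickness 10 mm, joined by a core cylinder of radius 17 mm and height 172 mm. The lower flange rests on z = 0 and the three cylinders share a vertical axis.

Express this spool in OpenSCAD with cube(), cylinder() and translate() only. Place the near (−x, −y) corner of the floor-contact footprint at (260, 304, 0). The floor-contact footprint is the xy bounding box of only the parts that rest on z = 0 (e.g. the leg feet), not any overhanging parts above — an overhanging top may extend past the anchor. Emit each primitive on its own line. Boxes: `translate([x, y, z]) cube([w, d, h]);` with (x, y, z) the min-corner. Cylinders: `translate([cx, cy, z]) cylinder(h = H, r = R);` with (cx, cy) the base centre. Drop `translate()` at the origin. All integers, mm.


translate([319, 363, 0]) cylinder(h = 10, r = 59);
translate([319, 363, 10]) cylinder(h = 172, r = 17);
translate([319, 363, 182]) cylinder(h = 10, r = 59);


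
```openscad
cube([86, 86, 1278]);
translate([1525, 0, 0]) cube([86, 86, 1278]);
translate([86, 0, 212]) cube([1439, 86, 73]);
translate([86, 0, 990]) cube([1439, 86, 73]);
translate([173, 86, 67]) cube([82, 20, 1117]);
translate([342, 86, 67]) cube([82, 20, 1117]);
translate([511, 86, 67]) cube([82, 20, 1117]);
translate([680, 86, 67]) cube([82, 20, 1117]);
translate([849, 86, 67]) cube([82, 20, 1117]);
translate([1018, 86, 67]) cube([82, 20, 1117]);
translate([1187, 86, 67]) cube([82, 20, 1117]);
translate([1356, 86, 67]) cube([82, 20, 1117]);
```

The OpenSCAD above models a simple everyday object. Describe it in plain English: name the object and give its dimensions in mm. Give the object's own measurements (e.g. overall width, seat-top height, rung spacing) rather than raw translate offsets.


A fence section. Two 86×86 mm posts, 1278 mm tall, stand on the floor with a clear span of 1439 mm between their inner faces. Two horizontal rails of 86×73 mm section span the gap between the posts with their undersides at z = 212 mm and z = 990 mm, flush with the posts' −y face. 8 pickets, each 82 mm wide, 20 mm thick and 1117 mm tall, are fixed to the +y face of the rails with their bottoms at z = 67 mm, spaced across the span with a 87 mm gap after the −x post and between neighbouring pickets and before the +x post.


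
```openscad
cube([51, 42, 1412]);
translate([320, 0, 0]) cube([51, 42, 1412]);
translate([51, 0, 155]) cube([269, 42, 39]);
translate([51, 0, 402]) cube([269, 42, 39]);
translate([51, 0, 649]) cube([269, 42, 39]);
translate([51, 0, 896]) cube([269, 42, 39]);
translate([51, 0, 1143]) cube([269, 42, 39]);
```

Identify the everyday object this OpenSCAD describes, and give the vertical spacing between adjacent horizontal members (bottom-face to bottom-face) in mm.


A ladder. The rung spacing is 247 mm.

Two tall 51×42 posts with 5 short bars between them — a ladder. Adjacent rungs sit at z = 155 and z = 402, so the spacing is 402 − 155 = 247 mm.


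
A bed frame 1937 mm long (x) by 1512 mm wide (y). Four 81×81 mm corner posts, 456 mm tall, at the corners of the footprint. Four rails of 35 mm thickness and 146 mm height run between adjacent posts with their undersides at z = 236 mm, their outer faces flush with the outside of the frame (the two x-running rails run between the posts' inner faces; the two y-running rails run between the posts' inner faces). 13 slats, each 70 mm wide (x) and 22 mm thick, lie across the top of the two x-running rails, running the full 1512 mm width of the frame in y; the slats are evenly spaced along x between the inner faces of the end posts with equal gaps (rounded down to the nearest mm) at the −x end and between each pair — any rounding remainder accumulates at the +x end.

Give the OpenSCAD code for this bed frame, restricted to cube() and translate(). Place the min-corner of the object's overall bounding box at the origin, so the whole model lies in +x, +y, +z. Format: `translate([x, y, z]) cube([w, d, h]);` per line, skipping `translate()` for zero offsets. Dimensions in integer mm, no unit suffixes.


// slat z = rail_z + rail_h = 236 + 146 = 382
// slat gap = ⌊(1775 − 13·70) / 14⌋ = 61
cube([81, 81, 456]);
translate([0, 1431, 0]) cube([81, 81, 456]);
translate([1856, 0, 0]) cube([81, 81, 456]);
translate([1856, 1431, 0]) cube([81, 81, 456]);
translate([81, 0, 236]) cube([1775, 35, 146]);
translate([81, 1477, 236]) cube([1775, 35, 146]);
translate([0, 81, 236]) cube([35, 1350, 146]);
translate([1902, 81, 236]) cube([35, 1350, 146]);
translate([142, 0, 382]) cube([70, 1512, 22]);
translate([273, 0, 382]) cube([70, 1512, 22]);
translate([404, 0, 382]) cube([70, 1512, 22]);
translate([535, 0, 382]) cube([70, 1512, 22]);
translate([666, 0, 382]) cube([70, 1512, 22]);
translate([797, 0, 382]) cube([70, 1512, 22]);
translate([928, 0, 382]) cube([70, 1512, 22]);
translate([1059, 0, 382]) cube([70, 1512, 22]);
translate([1190, 0, 382]) cube([70, 1512, 22]);
translate([1321, 0, 382]) cube([70, 1512, 22]);
translate([1452, 0, 382]) cube([70, 1512, 22]);
translate([1583, 0, 382]) cube([70, 1512, 22]);
translate([1714, 0, 382]) cube([70, 1512, 22]);


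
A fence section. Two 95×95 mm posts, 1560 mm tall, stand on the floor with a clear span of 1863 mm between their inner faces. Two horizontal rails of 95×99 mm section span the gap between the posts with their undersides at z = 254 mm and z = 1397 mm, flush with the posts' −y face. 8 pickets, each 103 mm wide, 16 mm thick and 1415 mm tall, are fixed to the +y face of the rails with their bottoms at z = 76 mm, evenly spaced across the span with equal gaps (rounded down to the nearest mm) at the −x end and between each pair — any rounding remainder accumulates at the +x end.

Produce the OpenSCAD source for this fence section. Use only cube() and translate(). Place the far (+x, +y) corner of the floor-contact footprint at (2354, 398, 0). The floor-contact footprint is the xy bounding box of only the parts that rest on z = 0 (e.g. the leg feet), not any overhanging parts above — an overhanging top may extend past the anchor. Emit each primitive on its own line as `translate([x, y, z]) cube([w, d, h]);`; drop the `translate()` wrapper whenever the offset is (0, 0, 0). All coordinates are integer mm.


translate([301, 303, 0]) cube([95, 95, 1560]);
translate([2259, 303, 0]) cube([95, 95, 1560]);
translate([396, 303, 254]) cube([1863, 95, 99]);
translate([396, 303, 1397]) cube([1863, 95, 99]);
translate([511, 398, 76]) cube([103, 16, 1415]);
translate([729, 398, 76]) cube([103, 16, 1415]);
translate([947, 398, 76]) cube([103, 16, 1415]);
translate([1165, 398, 76]) cube([103, 16, 1415]);
translate([1383, 398, 76]) cube([103, 16, 1415]);
translate([1601, 398, 76]) cube([103, 16, 1415]);
translate([1819, 398, 76]) cube([103, 16, 1415]);
translate([2037, 398, 76]) cube([103, 16, 1415]);


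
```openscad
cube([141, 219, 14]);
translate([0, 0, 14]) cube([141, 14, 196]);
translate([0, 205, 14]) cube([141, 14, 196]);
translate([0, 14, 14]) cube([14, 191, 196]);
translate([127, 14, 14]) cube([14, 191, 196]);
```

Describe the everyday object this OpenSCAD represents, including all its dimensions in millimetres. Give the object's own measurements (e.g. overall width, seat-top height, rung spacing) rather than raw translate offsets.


An open-topped rectangular box: outside dimensions 141×219×210 mm, with a uniform wall and base thickness of 14 mm. The base is a full 141×219 slab on the floor; four walls sit on top of the base. The front and back walls (the −y and +y sides) span the full width; the two side walls fit between them.


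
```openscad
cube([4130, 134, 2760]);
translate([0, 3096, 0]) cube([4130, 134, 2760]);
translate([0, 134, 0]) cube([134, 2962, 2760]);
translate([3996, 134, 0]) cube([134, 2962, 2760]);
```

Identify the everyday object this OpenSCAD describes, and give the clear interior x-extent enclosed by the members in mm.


A house (or room) frame. The interior width is 3862 mm.

Four 2760 mm walls enclosing a rectangle with no floor or roof — a room or house frame. Outside width is 4130 mm and wall thickness is 134 mm, so the interior width is 4130 − 2 × 134 = 3862 mm.


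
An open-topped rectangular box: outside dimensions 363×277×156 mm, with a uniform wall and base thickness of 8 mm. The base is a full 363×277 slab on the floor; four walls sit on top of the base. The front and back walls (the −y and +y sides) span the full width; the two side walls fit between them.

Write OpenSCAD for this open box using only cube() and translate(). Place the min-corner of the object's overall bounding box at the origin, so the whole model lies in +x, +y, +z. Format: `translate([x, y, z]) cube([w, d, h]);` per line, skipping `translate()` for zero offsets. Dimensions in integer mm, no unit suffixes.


cube([363, 277, 8]);
translate([0, 0, 8]) cube([363, 8, 148]);
translate([0, 269, 8]) cube([363, 8, 148]);
translate([0, 8, 8]) cube([8, 261, 148]);
translate([355, 8, 8]) cube([8, 261, 148]);


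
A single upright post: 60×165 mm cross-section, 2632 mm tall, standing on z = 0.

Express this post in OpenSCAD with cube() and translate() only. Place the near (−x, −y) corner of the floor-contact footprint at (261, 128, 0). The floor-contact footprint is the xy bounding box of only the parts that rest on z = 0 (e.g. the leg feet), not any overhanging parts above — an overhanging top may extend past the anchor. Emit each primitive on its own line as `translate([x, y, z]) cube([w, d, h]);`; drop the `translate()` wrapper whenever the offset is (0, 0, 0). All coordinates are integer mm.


translate([261, 128, 0]) cube([60, 165, 2632]);


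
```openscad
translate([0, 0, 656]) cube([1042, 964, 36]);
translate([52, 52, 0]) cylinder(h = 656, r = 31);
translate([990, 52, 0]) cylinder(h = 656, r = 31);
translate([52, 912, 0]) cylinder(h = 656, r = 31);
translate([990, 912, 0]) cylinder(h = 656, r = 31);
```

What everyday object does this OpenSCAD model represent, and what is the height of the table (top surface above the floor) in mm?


A table. The table height is 692 mm.

A 1042×964×36 slab sits at z = 656 on four Ø62 mm round legs — a table. The top surface is at 656 + 36 = 692 mm.


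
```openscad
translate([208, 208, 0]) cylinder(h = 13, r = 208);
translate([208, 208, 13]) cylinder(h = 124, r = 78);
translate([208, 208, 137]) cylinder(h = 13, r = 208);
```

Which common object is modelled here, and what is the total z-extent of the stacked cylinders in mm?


A spool. The overall height is 150 mm.

Three coaxial cylinders, large–small–large — a spool. Two 13 mm flanges and a 124 mm core give 13 + 124 + 13 = 150 mm.


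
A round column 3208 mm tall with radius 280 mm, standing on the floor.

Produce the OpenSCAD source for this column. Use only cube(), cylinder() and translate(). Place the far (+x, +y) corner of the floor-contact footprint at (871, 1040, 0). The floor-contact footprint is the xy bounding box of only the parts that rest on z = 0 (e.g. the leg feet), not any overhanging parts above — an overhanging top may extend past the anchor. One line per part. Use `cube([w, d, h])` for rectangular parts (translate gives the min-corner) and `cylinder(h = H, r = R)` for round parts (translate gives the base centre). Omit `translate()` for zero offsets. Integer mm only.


translate([591, 760, 0]) cylinder(h = 3208, r = 280);


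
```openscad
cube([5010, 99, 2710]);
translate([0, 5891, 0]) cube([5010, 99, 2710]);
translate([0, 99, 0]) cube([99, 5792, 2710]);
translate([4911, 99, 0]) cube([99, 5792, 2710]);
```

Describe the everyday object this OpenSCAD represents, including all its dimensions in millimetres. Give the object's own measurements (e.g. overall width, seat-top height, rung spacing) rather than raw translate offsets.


The wall frame of a small rectangular building: four walls, each 2710 mm tall and 99 mm thick, enclosing a footprint 5010 mm (x) by 5990 mm (y) outside-to-outside, with no floor or roof. The front and back walls (the −y and +y sides) span the full width; the two side walls fit between them.


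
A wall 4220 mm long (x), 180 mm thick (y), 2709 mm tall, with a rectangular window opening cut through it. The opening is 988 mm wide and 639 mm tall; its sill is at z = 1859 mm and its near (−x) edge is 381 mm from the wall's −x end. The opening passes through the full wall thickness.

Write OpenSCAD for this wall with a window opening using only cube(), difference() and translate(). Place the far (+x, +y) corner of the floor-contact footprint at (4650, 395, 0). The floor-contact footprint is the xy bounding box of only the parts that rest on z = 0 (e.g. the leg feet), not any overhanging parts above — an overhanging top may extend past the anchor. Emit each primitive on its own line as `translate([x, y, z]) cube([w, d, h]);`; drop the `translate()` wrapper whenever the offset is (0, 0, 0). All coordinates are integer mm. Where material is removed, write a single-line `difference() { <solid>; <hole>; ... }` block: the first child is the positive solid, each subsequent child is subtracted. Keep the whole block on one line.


difference() { translate([430, 215, 0]) cube([4220, 180, 2709]); translate([811, 215, 1859]) cube([988, 180, 639]); }


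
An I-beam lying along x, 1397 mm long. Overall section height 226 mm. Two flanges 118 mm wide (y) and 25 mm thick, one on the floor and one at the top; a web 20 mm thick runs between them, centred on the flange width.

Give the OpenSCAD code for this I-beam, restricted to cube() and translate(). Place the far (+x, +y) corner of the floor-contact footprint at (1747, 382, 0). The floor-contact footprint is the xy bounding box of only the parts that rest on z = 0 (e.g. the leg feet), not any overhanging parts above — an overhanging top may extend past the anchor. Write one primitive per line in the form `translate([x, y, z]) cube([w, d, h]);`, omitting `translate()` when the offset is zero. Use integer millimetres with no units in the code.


translate([350, 264, 0]) cube([1397, 118, 25]);
translate([350, 313, 25]) cube([1397, 20, 176]);
translate([350, 264, 201]) cube([1397, 118, 25]);


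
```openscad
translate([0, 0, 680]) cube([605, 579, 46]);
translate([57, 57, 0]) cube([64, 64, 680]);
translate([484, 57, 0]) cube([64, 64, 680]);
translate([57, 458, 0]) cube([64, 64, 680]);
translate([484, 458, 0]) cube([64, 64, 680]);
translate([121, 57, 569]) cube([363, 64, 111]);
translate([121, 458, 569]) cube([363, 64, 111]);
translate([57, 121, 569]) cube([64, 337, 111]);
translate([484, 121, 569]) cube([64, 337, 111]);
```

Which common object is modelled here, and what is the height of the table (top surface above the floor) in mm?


A table. The table height is 726 mm.

A 605×579×46 slab sits at z = 680 on four 64 mm square posts — a table. The top surface is at 680 + 46 = 726 mm.


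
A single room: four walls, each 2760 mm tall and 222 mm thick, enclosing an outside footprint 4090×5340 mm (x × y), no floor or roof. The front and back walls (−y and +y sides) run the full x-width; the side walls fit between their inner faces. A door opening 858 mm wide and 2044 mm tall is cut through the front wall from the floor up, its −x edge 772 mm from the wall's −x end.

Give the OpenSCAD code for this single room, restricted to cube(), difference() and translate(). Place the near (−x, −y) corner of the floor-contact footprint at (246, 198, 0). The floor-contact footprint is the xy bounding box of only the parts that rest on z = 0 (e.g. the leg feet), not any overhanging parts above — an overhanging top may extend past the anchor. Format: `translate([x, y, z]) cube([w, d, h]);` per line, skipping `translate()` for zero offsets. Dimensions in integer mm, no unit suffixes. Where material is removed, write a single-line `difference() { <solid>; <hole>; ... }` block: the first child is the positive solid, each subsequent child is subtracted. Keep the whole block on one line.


difference() { translate([246, 198, 0]) cube([4090, 222, 2760]); translate([1018, 198, 0]) cube([858, 222, 2044]); }
translate([246, 5316, 0]) cube([4090, 222, 2760]);
translate([246, 420, 0]) cube([222, 4896, 2760]);
translate([4114, 420, 0]) cube([222, 4896, 2760]);


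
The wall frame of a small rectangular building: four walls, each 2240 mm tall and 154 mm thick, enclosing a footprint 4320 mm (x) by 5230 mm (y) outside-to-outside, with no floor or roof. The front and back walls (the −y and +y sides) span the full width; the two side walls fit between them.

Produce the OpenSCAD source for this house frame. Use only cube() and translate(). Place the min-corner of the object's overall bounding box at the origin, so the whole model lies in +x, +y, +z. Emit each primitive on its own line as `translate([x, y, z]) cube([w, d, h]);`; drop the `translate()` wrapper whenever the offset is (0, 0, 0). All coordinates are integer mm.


cube([4320, 154, 2240]);
translate([0, 5076, 0]) cube([4320, 154, 2240]);
translate([0, 154, 0]) cube([154, 4922, 2240]);
translate([4166, 154, 0]) cube([154, 4922, 2240]);
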